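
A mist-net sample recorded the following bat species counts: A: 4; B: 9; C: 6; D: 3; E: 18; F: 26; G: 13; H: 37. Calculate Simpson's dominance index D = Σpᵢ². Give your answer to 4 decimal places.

Total N = 4+9+6+3+18+26+13+37 = 116, so the proportions are 0.034483, 0.077586, 0.051724, 0.025862, 0.155172, 0.224138, 0.112069, 0.318966 (working shown to 6 dp, full precision carried).
D = 0.034483² + 0.077586² + 0.051724² + 0.025862² + 0.155172² + 0.224138² + 0.112069² + 0.318966² = 0.001189 + 0.006020 + 0.002675 + 0.000669 + 0.024078 + 0.050238 + 0.012559 + 0.101739 = 0.199168.
To 4 decimal places, D = 0.1992.

0.1992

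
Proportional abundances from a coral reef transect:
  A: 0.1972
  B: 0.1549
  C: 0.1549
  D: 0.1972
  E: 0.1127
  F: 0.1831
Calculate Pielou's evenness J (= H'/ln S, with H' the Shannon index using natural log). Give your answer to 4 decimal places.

H' = −Σ pᵢ ln pᵢ = −((-0.320161) + (-0.288885) + (-0.288885) + (-0.320161) + (-0.246027) + (-0.310853)) = 1.774972 (working shown to 6 dp, full precision carried).
With S = 6 species, ln S = 1.791759, so J = 1.774972/1.791759 = 0.990631, i.e. 0.9906 to 4 decimal places.

0.9906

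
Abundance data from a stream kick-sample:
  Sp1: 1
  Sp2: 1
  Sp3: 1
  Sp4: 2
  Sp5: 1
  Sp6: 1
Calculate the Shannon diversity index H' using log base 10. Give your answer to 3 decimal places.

0.759

Total N = 1+1+1+2+1+1 = 7, so the proportions are 0.14286, 0.14286, 0.14286, 0.28571, 0.14286, 0.14286 (working shown to 5 dp, full precision carried).
Each pᵢ log₁₀ pᵢ term: 0.14286×(-0.84510)=-0.12073, 0.14286×(-0.84510)=-0.12073, 0.14286×(-0.84510)=-0.12073, 0.28571×(-0.54407)=-0.15545, 0.14286×(-0.84510)=-0.12073, 0.14286×(-0.84510)=-0.12073.
Sum = -0.75909, so H' = 0.759.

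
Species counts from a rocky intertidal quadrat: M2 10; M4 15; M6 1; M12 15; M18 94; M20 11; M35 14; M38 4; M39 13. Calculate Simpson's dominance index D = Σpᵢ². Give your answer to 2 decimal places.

0.32

Total N = 10+15+1+15+94+11+14+4+13 = 177, so the proportions are 0.0565, 0.0847, 0.0056, 0.0847, 0.5311, 0.0621, 0.0791, 0.0226, 0.0734 (working shown to 4 dp, full precision carried).
D = 0.0565² + 0.0847² + 0.0056² + 0.0847² + 0.5311² + 0.0621² + 0.0791² + 0.0226² + 0.0734² = 0.0032 + 0.0072 + 0.0000 + 0.0072 + 0.2820 + 0.0039 + 0.0063 + 0.0005 + 0.0054 = 0.3157.
To 2 decimal places, D = 0.32.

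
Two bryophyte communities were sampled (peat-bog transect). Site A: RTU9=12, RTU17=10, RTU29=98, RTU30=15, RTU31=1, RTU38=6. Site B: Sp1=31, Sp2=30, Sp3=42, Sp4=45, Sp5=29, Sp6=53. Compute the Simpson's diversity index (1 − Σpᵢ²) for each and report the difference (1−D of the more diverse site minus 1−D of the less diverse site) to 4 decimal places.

0.3256

Site A: N=142, proportions 0.084507, 0.0704225, 0.6901408, 0.1056338, 0.0070423, 0.0422535, giving 1−D = 0.4986114 (working shown to 7 dp, full precision carried).
Site B: N=230, proportions 0.1347826, 0.1304348, 0.1826087, 0.1956522, 0.126087, 0.2304348, giving 1−D = 0.8241966.
Difference = |0.4986114 − 0.8241966| = 0.3255852, i.e. 0.3256 to 4 decimal places.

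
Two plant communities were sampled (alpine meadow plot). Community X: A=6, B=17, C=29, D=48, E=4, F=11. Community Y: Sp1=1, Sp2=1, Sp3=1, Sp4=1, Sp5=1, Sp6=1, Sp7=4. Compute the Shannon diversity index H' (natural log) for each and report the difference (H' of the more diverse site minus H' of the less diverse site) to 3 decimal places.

0.258

Community X: N=115, proportions 0.0521739, 0.1478261, 0.2521739, 0.4173913, 0.0347826, 0.0956522, giving H' = 1.4900935 (working shown to 7 dp, full precision carried).
Community Y: N=10, proportions 0.1, 0.1, 0.1, 0.1, 0.1, 0.1, 0.4, giving H' = 1.7480673.
Difference = |1.4900935 − 1.7480673| = 0.2579738, i.e. 0.258 to 3 decimal places.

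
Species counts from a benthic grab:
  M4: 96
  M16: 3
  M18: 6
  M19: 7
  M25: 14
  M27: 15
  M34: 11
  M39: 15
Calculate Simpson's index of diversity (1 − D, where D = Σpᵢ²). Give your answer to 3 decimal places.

Total N = 96+3+6+7+14+15+11+15 = 167, so the proportions are 0.57485, 0.01796, 0.03593, 0.04192, 0.08383, 0.08982, 0.06587, 0.08982 (working shown to 5 dp, full precision carried).
D = 0.57485² + 0.01796² + 0.03593² + 0.04192² + 0.08383² + 0.08982² + 0.06587² + 0.08982² = 0.33045 + 0.00032 + 0.00129 + 0.00176 + 0.00703 + 0.00807 + 0.00434 + 0.00807 = 0.36133.
So 1 − D = 0.63867, i.e. 0.639 to 3 decimal places.

0.639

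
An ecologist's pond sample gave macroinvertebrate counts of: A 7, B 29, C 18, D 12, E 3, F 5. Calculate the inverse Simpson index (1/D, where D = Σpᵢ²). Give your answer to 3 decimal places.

3.934

Total N = 7+29+18+12+3+5 = 74, so the proportions are 0.0945946, 0.3918919, 0.2432432, 0.1621622, 0.0405405, 0.0675676 (working shown to 7 dp, full precision carried).
D = 0.0945946² + 0.3918919² + 0.2432432² + 0.1621622² + 0.0405405² + 0.0675676² = 0.0089481 + 0.1535793 + 0.0591673 + 0.0262966 + 0.0016435 + 0.0045654 = 0.2542001.
So 1/D = 3.93391, i.e. 3.934 to 3 decimal places.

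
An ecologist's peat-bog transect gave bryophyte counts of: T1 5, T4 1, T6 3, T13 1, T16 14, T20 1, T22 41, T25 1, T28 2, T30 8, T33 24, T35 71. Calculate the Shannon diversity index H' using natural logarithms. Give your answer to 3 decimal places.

1.674

Total N = 5+1+3+1+14+1+41+1+2+8+24+71 = 172, so the proportions are 0.02907, 0.00581, 0.01744, 0.00581, 0.0814, 0.00581, 0.23837, 0.00581, 0.01163, 0.04651, 0.13953, 0.41279 (working shown to 5 dp, full precision carried).
Each pᵢ ln pᵢ term: 0.02907×(-3.53806)=-0.10285, 0.00581×(-5.14749)=-0.02993, 0.01744×(-4.04888)=-0.07062, 0.00581×(-5.14749)=-0.02993, 0.0814×(-2.50844)=-0.20418, 0.00581×(-5.14749)=-0.02993, 0.23837×(-1.43392)=-0.34181, 0.00581×(-5.14749)=-0.02993, 0.01163×(-4.45435)=-0.05179, 0.04651×(-3.06805)=-0.14270, 0.13953×(-1.96944)=-0.27481, 0.41279×(-0.88481)=-0.36524.
Sum = -1.67371, so H' = 1.674.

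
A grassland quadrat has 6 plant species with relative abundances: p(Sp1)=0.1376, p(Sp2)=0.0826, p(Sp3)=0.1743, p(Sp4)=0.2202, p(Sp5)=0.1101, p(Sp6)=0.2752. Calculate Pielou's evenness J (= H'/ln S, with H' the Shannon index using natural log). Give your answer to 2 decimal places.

H' = −Σ pᵢ ln pᵢ = −((-0.2729) + (-0.2060) + (-0.3045) + (-0.3332) + (-0.2429) + (-0.3551)) = 1.7146 (working shown to 4 dp, full precision carried).
With S = 6 species, ln S = 1.7918, so J = 1.7146/1.7918 = 0.9569, i.e. 0.96 to 2 decimal places.

0.96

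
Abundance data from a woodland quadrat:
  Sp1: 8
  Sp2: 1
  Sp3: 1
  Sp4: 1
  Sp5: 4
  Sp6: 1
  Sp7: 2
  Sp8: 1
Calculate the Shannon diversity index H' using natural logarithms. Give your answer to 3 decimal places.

1.704

Total N = 8+1+1+1+4+1+2+1 = 19, so the proportions are 0.42105, 0.05263, 0.05263, 0.05263, 0.21053, 0.05263, 0.10526, 0.05263 (working shown to 5 dp, full precision carried).
Each pᵢ ln pᵢ term: 0.42105×(-0.86500)=-0.36421, 0.05263×(-2.94444)=-0.15497, 0.05263×(-2.94444)=-0.15497, 0.05263×(-2.94444)=-0.15497, 0.21053×(-1.55814)=-0.32803, 0.05263×(-2.94444)=-0.15497, 0.10526×(-2.25129)=-0.23698, 0.05263×(-2.94444)=-0.15497.
Sum = -1.70407, so H' = 1.704.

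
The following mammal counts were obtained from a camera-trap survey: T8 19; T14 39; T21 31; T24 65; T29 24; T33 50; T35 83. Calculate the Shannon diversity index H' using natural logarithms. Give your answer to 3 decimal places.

1.832

Total N = 19+39+31+65+24+50+83 = 311, so the proportions are 0.06109, 0.1254, 0.09968, 0.209, 0.07717, 0.16077, 0.26688 (working shown to 5 dp, full precision carried).
Each pᵢ ln pᵢ term: 0.06109×(-2.79535)=-0.17078, 0.1254×(-2.07623)=-0.26036, 0.09968×(-2.30581)=-0.22984, 0.209×(-1.56541)=-0.32717, 0.07717×(-2.56174)=-0.19769, 0.16077×(-1.82777)=-0.29385, 0.26688×(-1.32095)=-0.35254.
Sum = -1.83224, so H' = 1.832.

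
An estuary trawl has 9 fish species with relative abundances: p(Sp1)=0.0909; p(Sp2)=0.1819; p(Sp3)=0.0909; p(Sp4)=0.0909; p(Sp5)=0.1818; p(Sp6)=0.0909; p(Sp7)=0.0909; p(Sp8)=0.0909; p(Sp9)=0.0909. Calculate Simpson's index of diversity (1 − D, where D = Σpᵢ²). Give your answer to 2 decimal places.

0.88

D = 0.0909² + 0.1819² + 0.0909² + 0.0909² + 0.1818² + 0.0909² + 0.0909² + 0.0909² + 0.0909² = 0.0083 + 0.0331 + 0.0083 + 0.0083 + 0.0331 + 0.0083 + 0.0083 + 0.0083 + 0.0083 = 0.1240 (working shown to 4 dp, full precision carried).
So 1 − D = 0.8760, i.e. 0.88 to 2 decimal places.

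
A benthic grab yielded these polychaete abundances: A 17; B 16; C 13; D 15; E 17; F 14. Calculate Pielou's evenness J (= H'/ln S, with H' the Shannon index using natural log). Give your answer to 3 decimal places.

Total N = 17+16+13+15+17+14 = 92, so the proportions are 0.18478, 0.17391, 0.1413, 0.16304, 0.18478, 0.15217 (working shown to 5 dp, full precision carried).
H' = −Σ pᵢ ln pᵢ = −((-0.31202) + (-0.30421) + (-0.27651) + (-0.29572) + (-0.31202) + (-0.28650)) = 1.78698.
With S = 6 species, ln S = 1.79176, so J = 1.78698/1.79176 = 0.99733, i.e. 0.997 to 3 decimal places.

0.997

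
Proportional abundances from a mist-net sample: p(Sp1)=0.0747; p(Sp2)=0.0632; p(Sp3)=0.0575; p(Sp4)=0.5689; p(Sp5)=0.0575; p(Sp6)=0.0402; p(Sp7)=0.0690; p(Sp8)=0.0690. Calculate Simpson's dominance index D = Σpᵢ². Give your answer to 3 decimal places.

0.351

D = 0.0747² + 0.0632² + 0.0575² + 0.5689² + 0.0575² + 0.0402² + 0.069² + 0.069² = 0.00558 + 0.00399 + 0.00331 + 0.32365 + 0.00331 + 0.00162 + 0.00476 + 0.00476 = 0.35097 (working shown to 5 dp, full precision carried).
To 3 decimal places, D = 0.351.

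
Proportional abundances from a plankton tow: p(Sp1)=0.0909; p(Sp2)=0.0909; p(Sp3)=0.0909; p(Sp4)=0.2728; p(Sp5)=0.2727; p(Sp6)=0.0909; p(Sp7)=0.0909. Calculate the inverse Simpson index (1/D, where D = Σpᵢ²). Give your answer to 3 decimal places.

5.260

D = 0.0909² + 0.0909² + 0.0909² + 0.2728² + 0.2727² + 0.0909² + 0.0909² = 0.0082628 + 0.0082628 + 0.0082628 + 0.0744198 + 0.0743653 + 0.0082628 + 0.0082628 = 0.1900992 (working shown to 7 dp, full precision carried).
So 1/D = 5.26041, i.e. 5.260 to 3 decimal places.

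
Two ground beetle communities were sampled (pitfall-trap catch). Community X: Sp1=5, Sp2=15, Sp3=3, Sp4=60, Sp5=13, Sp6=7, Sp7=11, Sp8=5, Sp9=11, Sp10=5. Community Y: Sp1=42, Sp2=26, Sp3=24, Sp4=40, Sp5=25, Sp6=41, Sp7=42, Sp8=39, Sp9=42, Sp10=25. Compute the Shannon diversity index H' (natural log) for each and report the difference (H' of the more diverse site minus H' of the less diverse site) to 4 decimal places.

0.4327

Community X: N=135, proportions 0.037037, 0.111111, 0.022222, 0.444444, 0.096296, 0.051852, 0.081481, 0.037037, 0.081481, 0.037037, giving H' = 1.842769 (working shown to 6 dp, full precision carried).
Community Y: N=346, proportions 0.121387, 0.075145, 0.069364, 0.115607, 0.072254, 0.118497, 0.121387, 0.112717, 0.121387, 0.072254, giving H' = 2.275443.
Difference = |1.842769 − 2.275443| = 0.432674, i.e. 0.4327 to 4 decimal places.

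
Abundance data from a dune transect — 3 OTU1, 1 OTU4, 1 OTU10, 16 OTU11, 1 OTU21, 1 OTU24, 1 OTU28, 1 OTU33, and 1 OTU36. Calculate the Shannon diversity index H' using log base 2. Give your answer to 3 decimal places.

Total N = 3+1+1+16+1+1+1+1+1 = 26, so the proportions are 0.11538, 0.03846, 0.03846, 0.61538, 0.03846, 0.03846, 0.03846, 0.03846, 0.03846 (working shown to 5 dp, full precision carried).
Each pᵢ log₂ pᵢ term: 0.11538×(-3.11548)=-0.35948, 0.03846×(-4.70044)=-0.18079, 0.03846×(-4.70044)=-0.18079, 0.61538×(-0.70044)=-0.43104, 0.03846×(-4.70044)=-0.18079, 0.03846×(-4.70044)=-0.18079, 0.03846×(-4.70044)=-0.18079, 0.03846×(-4.70044)=-0.18079, 0.03846×(-4.70044)=-0.18079.
Sum = -2.05602, so H' = 2.056.

2.056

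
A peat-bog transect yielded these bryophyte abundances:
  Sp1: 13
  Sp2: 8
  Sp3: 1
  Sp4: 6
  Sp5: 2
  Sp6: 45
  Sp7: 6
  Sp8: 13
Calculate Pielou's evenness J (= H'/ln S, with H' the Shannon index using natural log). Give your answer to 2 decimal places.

Total N = 13+8+1+6+2+45+6+13 = 94, so the proportions are 0.1383, 0.0851, 0.0106, 0.0638, 0.0213, 0.4787, 0.0638, 0.1383 (working shown to 4 dp, full precision carried).
H' = −Σ pᵢ ln pᵢ = −((-0.2736) + (-0.2097) + (-0.0483) + (-0.1756) + (-0.0819) + (-0.3526) + (-0.1756) + (-0.2736)) = 1.5910.
With S = 8 species, ln S = 2.0794, so J = 1.5910/2.0794 = 0.7651, i.e. 0.77 to 2 decimal places.

0.77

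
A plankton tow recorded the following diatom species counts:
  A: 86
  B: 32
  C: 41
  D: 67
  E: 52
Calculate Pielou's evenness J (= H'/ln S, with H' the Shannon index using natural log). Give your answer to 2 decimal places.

Total N = 86+32+41+67+52 = 278, so the proportions are 0.3094, 0.1151, 0.1475, 0.241, 0.1871 (working shown to 4 dp, full precision carried).
H' = −Σ pᵢ ln pᵢ = −((-0.3630) + (-0.2489) + (-0.2823) + (-0.3429) + (-0.3136)) = 1.5506.
With S = 5 species, ln S = 1.6094, so J = 1.5506/1.6094 = 0.9634, i.e. 0.96 to 2 decimal places.

0.96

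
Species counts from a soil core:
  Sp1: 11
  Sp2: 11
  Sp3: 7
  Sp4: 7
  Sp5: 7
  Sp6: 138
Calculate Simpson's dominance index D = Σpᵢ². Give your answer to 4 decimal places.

0.5932

Total N = 11+11+7+7+7+138 = 181, so the proportions are 0.060773, 0.060773, 0.038674, 0.038674, 0.038674, 0.762431 (working shown to 6 dp, full precision carried).
D = 0.060773² + 0.060773² + 0.038674² + 0.038674² + 0.038674² + 0.762431² = 0.003693 + 0.003693 + 0.001496 + 0.001496 + 0.001496 + 0.581301 = 0.593175.
To 4 decimal places, D = 0.5932.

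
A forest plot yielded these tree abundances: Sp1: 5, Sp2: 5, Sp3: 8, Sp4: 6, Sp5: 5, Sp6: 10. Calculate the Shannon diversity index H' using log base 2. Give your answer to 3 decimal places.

2.528

Total N = 5+5+8+6+5+10 = 39, so the proportions are 0.128205, 0.128205, 0.205128, 0.153846, 0.128205, 0.25641 (working shown to 6 dp, full precision carried).
Each pᵢ log₂ pᵢ term: 0.128205×(-2.963474)=-0.379933, 0.128205×(-2.963474)=-0.379933, 0.205128×(-2.285402)=-0.468800, 0.153846×(-2.700440)=-0.415452, 0.128205×(-2.963474)=-0.379933, 0.25641×(-1.963474)=-0.503455.
Sum = -2.527505, so H' = 2.528.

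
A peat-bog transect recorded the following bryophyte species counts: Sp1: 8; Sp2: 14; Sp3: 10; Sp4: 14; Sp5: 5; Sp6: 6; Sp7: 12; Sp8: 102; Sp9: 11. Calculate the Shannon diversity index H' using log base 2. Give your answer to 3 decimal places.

Total N = 8+14+10+14+5+6+12+102+11 = 182, so the proportions are 0.04396, 0.07692, 0.05495, 0.07692, 0.02747, 0.03297, 0.06593, 0.56044, 0.06044 (working shown to 5 dp, full precision carried).
Each pᵢ log₂ pᵢ term: 0.04396×(-4.50779)=-0.19814, 0.07692×(-3.70044)=-0.28465, 0.05495×(-4.18587)=-0.22999, 0.07692×(-3.70044)=-0.28465, 0.02747×(-5.18587)=-0.14247, 0.03297×(-4.92283)=-0.16229, 0.06593×(-3.92283)=-0.25865, 0.56044×(-0.83537)=-0.46817, 0.06044×(-4.04836)=-0.24468.
Sum = -2.27370, so H' = 2.274.

2.274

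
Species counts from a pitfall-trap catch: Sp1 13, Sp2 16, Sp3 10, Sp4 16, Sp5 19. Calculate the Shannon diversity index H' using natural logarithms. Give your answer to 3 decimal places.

Total N = 13+16+10+16+19 = 74, so the proportions are 0.17568, 0.21622, 0.13514, 0.21622, 0.25676 (working shown to 5 dp, full precision carried).
Each pᵢ ln pᵢ term: 0.17568×(-1.73912)=-0.30552, 0.21622×(-1.53148)=-0.33113, 0.13514×(-2.00148)=-0.27047, 0.21622×(-1.53148)=-0.33113, 0.25676×(-1.35963)=-0.34909.
Sum = -1.58734, so H' = 1.587.

1.587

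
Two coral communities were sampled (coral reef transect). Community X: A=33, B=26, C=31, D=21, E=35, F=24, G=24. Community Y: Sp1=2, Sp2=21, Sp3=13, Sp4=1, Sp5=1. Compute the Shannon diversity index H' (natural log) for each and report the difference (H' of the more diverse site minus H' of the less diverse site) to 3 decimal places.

Community X: N=194, proportions 0.170103, 0.134021, 0.159794, 0.108247, 0.180412, 0.123711, 0.123711, giving H' = 1.930396 (working shown to 6 dp, full precision carried).
Community Y: N=38, proportions 0.052632, 0.552632, 0.342105, 0.026316, 0.026316, giving H' = 1.041123.
Difference = |1.930396 − 1.041123| = 0.889273, i.e. 0.889 to 3 decimal places.

0.889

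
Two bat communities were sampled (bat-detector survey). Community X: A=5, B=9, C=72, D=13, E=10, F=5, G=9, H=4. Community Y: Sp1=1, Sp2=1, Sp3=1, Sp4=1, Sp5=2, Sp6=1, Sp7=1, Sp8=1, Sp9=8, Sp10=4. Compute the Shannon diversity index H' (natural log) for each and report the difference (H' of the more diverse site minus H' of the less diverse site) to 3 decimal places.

Community X: N=127, proportions 0.03937, 0.07087, 0.56693, 0.10236, 0.07874, 0.03937, 0.07087, 0.0315, giving H' = 1.49395 (working shown to 5 dp, full precision carried).
Community Y: N=21, proportions 0.04762, 0.04762, 0.04762, 0.04762, 0.09524, 0.04762, 0.04762, 0.04762, 0.38095, 0.19048, giving H' = 1.92228.
Difference = |1.49395 − 1.92228| = 0.42833, i.e. 0.428 to 3 decimal places.

0.428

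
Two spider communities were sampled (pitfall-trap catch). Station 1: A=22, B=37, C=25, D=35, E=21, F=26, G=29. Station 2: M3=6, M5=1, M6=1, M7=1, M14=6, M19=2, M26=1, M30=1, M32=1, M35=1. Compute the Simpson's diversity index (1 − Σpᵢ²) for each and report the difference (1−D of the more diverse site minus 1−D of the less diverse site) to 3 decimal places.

0.039

Station 1: N=195, proportions 0.11282, 0.18974, 0.12821, 0.17949, 0.10769, 0.13333, 0.14872, giving 1−D = 0.85112 (working shown to 5 dp, full precision carried).
Station 2: N=21, proportions 0.28571, 0.04762, 0.04762, 0.04762, 0.28571, 0.09524, 0.04762, 0.04762, 0.04762, 0.04762, giving 1−D = 0.81179.
Difference = |0.85112 − 0.81179| = 0.03933, i.e. 0.039 to 3 decimal places.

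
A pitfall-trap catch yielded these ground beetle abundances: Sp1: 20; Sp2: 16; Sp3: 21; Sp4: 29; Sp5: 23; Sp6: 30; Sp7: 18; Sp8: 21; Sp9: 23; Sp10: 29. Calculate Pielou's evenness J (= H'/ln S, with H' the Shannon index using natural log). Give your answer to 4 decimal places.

Total N = 20+16+21+29+23+30+18+21+23+29 = 230, so the proportions are 0.086957, 0.069565, 0.091304, 0.126087, 0.1, 0.130435, 0.078261, 0.091304, 0.1, 0.126087 (working shown to 6 dp, full precision carried).
H' = −Σ pᵢ ln pᵢ = −((-0.212378) + (-0.185425) + (-0.218542) + (-0.261099) + (-0.230259) + (-0.265680) + (-0.199386) + (-0.218542) + (-0.230259) + (-0.261099)) = 2.282668.
With S = 10 species, ln S = 2.302585, so J = 2.282668/2.302585 = 0.991350, i.e. 0.9914 to 4 decimal places.

0.9914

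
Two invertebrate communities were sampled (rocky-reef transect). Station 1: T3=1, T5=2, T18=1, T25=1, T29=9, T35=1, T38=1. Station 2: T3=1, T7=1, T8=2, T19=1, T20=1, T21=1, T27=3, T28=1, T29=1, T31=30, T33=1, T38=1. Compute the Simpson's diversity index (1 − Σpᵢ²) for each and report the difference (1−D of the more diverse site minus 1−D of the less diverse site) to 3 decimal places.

Station 1: N=16, proportions 0.0625, 0.125, 0.0625, 0.0625, 0.5625, 0.0625, 0.0625, giving 1−D = 0.64844 (working shown to 5 dp, full precision carried).
Station 2: N=44, proportions 0.02273, 0.02273, 0.04545, 0.02273, 0.02273, 0.02273, 0.06818, 0.02273, 0.02273, 0.68182, 0.02273, 0.02273, giving 1−D = 0.52376.
Difference = |0.64844 − 0.52376| = 0.12468, i.e. 0.125 to 3 decimal places.

0.125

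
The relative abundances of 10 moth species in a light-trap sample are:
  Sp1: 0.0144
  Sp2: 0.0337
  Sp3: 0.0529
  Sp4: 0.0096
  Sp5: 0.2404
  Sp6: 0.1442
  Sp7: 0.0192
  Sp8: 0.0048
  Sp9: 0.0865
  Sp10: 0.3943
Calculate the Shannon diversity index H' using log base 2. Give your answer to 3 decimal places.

Each pᵢ log₂ pᵢ term (working shown to 5 dp, full precision carried): 0.0144×(-6.11779)=-0.08810, 0.0337×(-4.89111)=-0.16483, 0.0529×(-4.24059)=-0.22433, 0.0096×(-6.70275)=-0.06435, 0.2404×(-2.05649)=-0.49438, 0.1442×(-2.79386)=-0.40287, 0.0192×(-5.70275)=-0.10949, 0.0048×(-7.70275)=-0.03697, 0.0865×(-3.53116)=-0.30544, 0.3943×(-1.34263)=-0.52940.
Sum = -2.42017, so H' = 2.420.

2.420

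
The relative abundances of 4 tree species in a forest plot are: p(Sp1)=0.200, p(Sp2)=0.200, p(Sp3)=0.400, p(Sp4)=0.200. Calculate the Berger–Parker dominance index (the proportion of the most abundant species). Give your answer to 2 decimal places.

The largest proportion is 0.4, i.e. d = 0.40 to 2 decimal places.

0.40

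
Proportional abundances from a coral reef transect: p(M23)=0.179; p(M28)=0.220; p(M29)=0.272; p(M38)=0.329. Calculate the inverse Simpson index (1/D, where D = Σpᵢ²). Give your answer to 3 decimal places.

3.807

D = 0.179² + 0.22² + 0.272² + 0.329² = 0.0320410 + 0.0484000 + 0.0739840 + 0.1082410 = 0.2626660 (working shown to 7 dp, full precision carried).
So 1/D = 3.80712, i.e. 3.807 to 3 decimal places.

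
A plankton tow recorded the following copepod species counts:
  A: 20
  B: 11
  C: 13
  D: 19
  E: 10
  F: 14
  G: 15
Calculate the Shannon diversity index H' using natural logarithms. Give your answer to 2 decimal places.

1.92

Total N = 20+11+13+19+10+14+15 = 102, so the proportions are 0.1961, 0.1078, 0.1275, 0.1863, 0.098, 0.1373, 0.1471 (working shown to 4 dp, full precision carried).
Each pᵢ ln pᵢ term: 0.1961×(-1.6292)=-0.3195, 0.1078×(-2.2271)=-0.2402, 0.1275×(-2.0600)=-0.2626, 0.1863×(-1.6805)=-0.3130, 0.098×(-2.3224)=-0.2277, 0.1373×(-1.9859)=-0.2726, 0.1471×(-1.9169)=-0.2819.
Sum = -1.9174, so H' = 1.92.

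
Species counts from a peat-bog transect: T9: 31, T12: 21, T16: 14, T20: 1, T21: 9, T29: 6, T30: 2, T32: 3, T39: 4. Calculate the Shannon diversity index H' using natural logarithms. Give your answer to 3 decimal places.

Total N = 31+21+14+1+9+6+2+3+4 = 91, so the proportions are 0.34066, 0.23077, 0.15385, 0.01099, 0.0989, 0.06593, 0.02198, 0.03297, 0.04396 (working shown to 5 dp, full precision carried).
Each pᵢ ln pᵢ term: 0.34066×(-1.07687)=-0.36685, 0.23077×(-1.46634)=-0.33839, 0.15385×(-1.87180)=-0.28797, 0.01099×(-4.51086)=-0.04957, 0.0989×(-2.31363)=-0.22882, 0.06593×(-2.71910)=-0.17928, 0.02198×(-3.81771)=-0.08391, 0.03297×(-3.41225)=-0.11249, 0.04396×(-3.12457)=-0.13734.
Sum = -1.78461, so H' = 1.785.

1.785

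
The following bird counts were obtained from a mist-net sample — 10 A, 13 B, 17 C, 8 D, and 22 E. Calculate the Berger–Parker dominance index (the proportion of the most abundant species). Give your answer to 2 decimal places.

0.31

Total N = 10+13+17+8+22 = 70, so the proportions are 0.1429, 0.1857, 0.2429, 0.1143, 0.3143 (working shown to 4 dp, full precision carried).
The largest proportion is 0.3143, i.e. d = 0.31 to 2 decimal places.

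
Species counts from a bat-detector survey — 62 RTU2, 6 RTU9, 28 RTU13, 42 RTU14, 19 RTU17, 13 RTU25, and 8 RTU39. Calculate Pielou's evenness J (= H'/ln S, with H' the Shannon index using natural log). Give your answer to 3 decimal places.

Total N = 62+6+28+42+19+13+8 = 178, so the proportions are 0.34831, 0.03371, 0.1573, 0.23596, 0.10674, 0.07303, 0.04494 (working shown to 5 dp, full precision carried).
H' = −Σ pᵢ ln pᵢ = −((-0.36735) + (-0.11427) + (-0.29095) + (-0.34075) + (-0.23882) + (-0.19112) + (-0.13943)) = 1.68268.
With S = 7 species, ln S = 1.94591, so J = 1.68268/1.94591 = 0.86472, i.e. 0.865 to 3 decimal places.

0.865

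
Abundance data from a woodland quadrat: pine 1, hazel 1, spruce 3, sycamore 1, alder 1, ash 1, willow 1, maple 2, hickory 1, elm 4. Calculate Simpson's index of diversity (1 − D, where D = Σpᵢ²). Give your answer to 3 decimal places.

Total N = 1+1+3+1+1+1+1+2+1+4 = 16, so the proportions are 0.0625, 0.0625, 0.1875, 0.0625, 0.0625, 0.0625, 0.0625, 0.125, 0.0625, 0.25 (working shown to 5 dp, full precision carried).
D = 0.0625² + 0.0625² + 0.1875² + 0.0625² + 0.0625² + 0.0625² + 0.0625² + 0.125² + 0.0625² + 0.25² = 0.00391 + 0.00391 + 0.03516 + 0.00391 + 0.00391 + 0.00391 + 0.00391 + 0.01562 + 0.00391 + 0.06250 = 0.14062.
So 1 − D = 0.85938, i.e. 0.859 to 3 decimal places.

0.859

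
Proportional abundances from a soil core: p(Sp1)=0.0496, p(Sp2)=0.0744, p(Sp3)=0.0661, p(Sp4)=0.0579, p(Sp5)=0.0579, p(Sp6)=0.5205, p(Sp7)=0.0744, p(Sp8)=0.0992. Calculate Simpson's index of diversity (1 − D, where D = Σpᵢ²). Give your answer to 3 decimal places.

D = 0.0496² + 0.0744² + 0.0661² + 0.0579² + 0.0579² + 0.5205² + 0.0744² + 0.0992² = 0.00246 + 0.00554 + 0.00437 + 0.00335 + 0.00335 + 0.27092 + 0.00554 + 0.00984 = 0.30537 (working shown to 5 dp, full precision carried).
So 1 − D = 0.69463, i.e. 0.695 to 3 decimal places.

0.695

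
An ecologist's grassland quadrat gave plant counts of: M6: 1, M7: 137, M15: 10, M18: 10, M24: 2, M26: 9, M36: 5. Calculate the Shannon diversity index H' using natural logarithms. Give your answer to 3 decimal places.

0.853

Total N = 1+137+10+10+2+9+5 = 174, so the proportions are 0.00575, 0.78736, 0.05747, 0.05747, 0.01149, 0.05172, 0.02874 (working shown to 5 dp, full precision carried).
Each pᵢ ln pᵢ term: 0.00575×(-5.15906)=-0.02965, 0.78736×(-0.23907)=-0.18824, 0.05747×(-2.85647)=-0.16416, 0.05747×(-2.85647)=-0.16416, 0.01149×(-4.46591)=-0.05133, 0.05172×(-2.96183)=-0.15320, 0.02874×(-3.54962)=-0.10200.
Sum = -0.85275, so H' = 0.853.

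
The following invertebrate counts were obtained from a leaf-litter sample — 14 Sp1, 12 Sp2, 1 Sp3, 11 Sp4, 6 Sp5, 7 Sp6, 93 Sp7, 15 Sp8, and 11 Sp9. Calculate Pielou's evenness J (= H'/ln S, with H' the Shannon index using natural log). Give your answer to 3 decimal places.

Total N = 14+12+1+11+6+7+93+15+11 = 170, so the proportions are 0.08235, 0.07059, 0.00588, 0.06471, 0.03529, 0.04118, 0.54706, 0.08824, 0.06471 (working shown to 5 dp, full precision carried).
H' = −Σ pᵢ ln pᵢ = −((-0.20561) + (-0.18712) + (-0.03021) + (-0.17716) + (-0.11802) + (-0.13135) + (-0.32999) + (-0.21421) + (-0.17716)) = 1.57083.
With S = 9 species, ln S = 2.19722, so J = 1.57083/2.19722 = 0.71492, i.e. 0.715 to 3 decimal places.

0.715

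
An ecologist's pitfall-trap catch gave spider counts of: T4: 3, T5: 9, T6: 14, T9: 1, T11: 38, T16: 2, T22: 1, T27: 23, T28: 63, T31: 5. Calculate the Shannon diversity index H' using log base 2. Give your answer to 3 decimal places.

2.406

Total N = 3+9+14+1+38+2+1+23+63+5 = 159, so the proportions are 0.01887, 0.0566, 0.08805, 0.00629, 0.23899, 0.01258, 0.00629, 0.14465, 0.39623, 0.03145 (working shown to 5 dp, full precision carried).
Each pᵢ log₂ pᵢ term: 0.01887×(-5.72792)=-0.10807, 0.0566×(-4.14296)=-0.23451, 0.08805×(-3.50553)=-0.30866, 0.00629×(-7.31288)=-0.04599, 0.23899×(-2.06496)=-0.49351, 0.01258×(-6.31288)=-0.07941, 0.00629×(-7.31288)=-0.04599, 0.14465×(-2.78932)=-0.40349, 0.39623×(-1.33560)=-0.52920, 0.03145×(-4.99095)=-0.15695.
Sum = -2.40578, so H' = 2.406.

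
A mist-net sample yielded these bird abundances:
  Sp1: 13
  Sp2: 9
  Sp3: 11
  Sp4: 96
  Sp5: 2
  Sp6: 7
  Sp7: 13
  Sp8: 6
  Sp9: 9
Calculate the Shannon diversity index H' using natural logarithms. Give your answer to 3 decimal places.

1.518

Total N = 13+9+11+96+2+7+13+6+9 = 166, so the proportions are 0.07831, 0.05422, 0.06627, 0.57831, 0.01205, 0.04217, 0.07831, 0.03614, 0.05422 (working shown to 5 dp, full precision carried).
Each pᵢ ln pᵢ term: 0.07831×(-2.54704)=-0.19947, 0.05422×(-2.91476)=-0.15803, 0.06627×(-2.71409)=-0.17985, 0.57831×(-0.54764)=-0.31671, 0.01205×(-4.41884)=-0.05324, 0.04217×(-3.16608)=-0.13351, 0.07831×(-2.54704)=-0.19947, 0.03614×(-3.32023)=-0.12001, 0.05422×(-2.91476)=-0.15803.
Sum = -1.51831, so H' = 1.518.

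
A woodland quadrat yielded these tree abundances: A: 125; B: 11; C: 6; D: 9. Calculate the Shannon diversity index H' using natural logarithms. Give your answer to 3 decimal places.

Total N = 125+11+6+9 = 151, so the proportions are 0.827815, 0.072848, 0.039735, 0.059603 (working shown to 6 dp, full precision carried).
Each pᵢ ln pᵢ term: 0.827815×(-0.188966)=-0.156429, 0.072848×(-2.619385)=-0.190816, 0.039735×(-3.225520)=-0.128166, 0.059603×(-2.820055)=-0.168083.
Sum = -0.643494, so H' = 0.643.

0.643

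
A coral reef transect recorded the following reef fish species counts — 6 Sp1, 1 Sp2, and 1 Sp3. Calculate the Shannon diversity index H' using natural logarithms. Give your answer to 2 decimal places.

0.74

Total N = 6+1+1 = 8, so the proportions are 0.75, 0.125, 0.125 (working shown to 4 dp, full precision carried).
Each pᵢ ln pᵢ term: 0.75×(-0.2877)=-0.2158, 0.125×(-2.0794)=-0.2599, 0.125×(-2.0794)=-0.2599.
Sum = -0.7356, so H' = 0.74.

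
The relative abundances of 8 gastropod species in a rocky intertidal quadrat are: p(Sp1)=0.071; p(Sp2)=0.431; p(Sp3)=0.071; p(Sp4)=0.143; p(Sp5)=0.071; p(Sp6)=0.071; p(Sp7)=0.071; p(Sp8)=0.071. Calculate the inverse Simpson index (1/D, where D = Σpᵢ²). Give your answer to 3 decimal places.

D = 0.071² + 0.431² + 0.071² + 0.143² + 0.071² + 0.071² + 0.071² + 0.071² = 0.0050410 + 0.1857610 + 0.0050410 + 0.0204490 + 0.0050410 + 0.0050410 + 0.0050410 + 0.0050410 = 0.2364560 (working shown to 7 dp, full precision carried).
So 1/D = 4.22912, i.e. 4.229 to 3 decimal places.

4.229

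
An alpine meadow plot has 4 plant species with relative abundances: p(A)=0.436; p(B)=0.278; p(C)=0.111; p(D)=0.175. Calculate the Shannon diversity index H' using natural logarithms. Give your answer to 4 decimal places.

1.2668

Each pᵢ ln pᵢ term (working shown to 6 dp, full precision carried): 0.436×(-0.830113)=-0.361929, 0.278×(-1.280134)=-0.355877, 0.111×(-2.198225)=-0.244003, 0.175×(-1.742969)=-0.305020.
Sum = -1.266829, so H' = 1.2668.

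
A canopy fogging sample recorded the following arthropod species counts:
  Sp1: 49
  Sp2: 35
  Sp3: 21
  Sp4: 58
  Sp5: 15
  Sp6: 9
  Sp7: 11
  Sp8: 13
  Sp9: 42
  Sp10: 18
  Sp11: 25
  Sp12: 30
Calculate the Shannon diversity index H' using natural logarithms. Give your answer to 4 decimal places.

2.3323

Total N = 49+35+21+58+15+9+11+13+42+18+25+30 = 326, so the proportions are 0.150307, 0.107362, 0.064417, 0.177914, 0.046012, 0.027607, 0.033742, 0.039877, 0.128834, 0.055215, 0.076687, 0.092025 (working shown to 6 dp, full precision carried).
Each pᵢ ln pᵢ term: 0.150307×(-1.895077)=-0.284843, 0.107362×(-2.231549)=-0.239584, 0.064417×(-2.742375)=-0.176656, 0.177914×(-1.726454)=-0.307161, 0.046012×(-3.078847)=-0.141665, 0.027607×(-3.589673)=-0.099101, 0.033742×(-3.389002)=-0.114353, 0.039877×(-3.221948)=-0.128483, 0.128834×(-2.049228)=-0.264011, 0.055215×(-2.896526)=-0.159931, 0.076687×(-2.568022)=-0.196934, 0.092025×(-2.385700)=-0.219543.
Sum = -2.332264, so H' = 2.3323.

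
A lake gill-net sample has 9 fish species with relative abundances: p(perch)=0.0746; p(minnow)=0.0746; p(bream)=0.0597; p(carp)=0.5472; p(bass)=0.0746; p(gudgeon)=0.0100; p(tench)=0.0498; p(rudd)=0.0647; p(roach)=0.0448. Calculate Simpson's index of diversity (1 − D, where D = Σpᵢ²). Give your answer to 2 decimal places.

D = 0.0746² + 0.0746² + 0.0597² + 0.5472² + 0.0746² + 0.01² + 0.0498² + 0.0647² + 0.0448² = 0.0056 + 0.0056 + 0.0036 + 0.2994 + 0.0056 + 0.0001 + 0.0025 + 0.0042 + 0.0020 = 0.3285 (working shown to 4 dp, full precision carried).
So 1 − D = 0.6715, i.e. 0.67 to 2 decimal places.

0.67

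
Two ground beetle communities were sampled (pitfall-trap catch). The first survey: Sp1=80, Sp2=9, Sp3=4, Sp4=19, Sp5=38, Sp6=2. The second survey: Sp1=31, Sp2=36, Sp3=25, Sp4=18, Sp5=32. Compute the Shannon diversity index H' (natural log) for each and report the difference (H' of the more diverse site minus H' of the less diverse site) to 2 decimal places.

0.32

The first survey: N=152, proportions 0.5263, 0.0592, 0.0263, 0.125, 0.25, 0.0132, giving H' = 1.2644 (working shown to 4 dp, full precision carried).
The second survey: N=142, proportions 0.2183, 0.2535, 0.1761, 0.1268, 0.2254, giving H' = 1.5836.
Difference = |1.2644 − 1.5836| = 0.3192, i.e. 0.32 to 2 decimal places.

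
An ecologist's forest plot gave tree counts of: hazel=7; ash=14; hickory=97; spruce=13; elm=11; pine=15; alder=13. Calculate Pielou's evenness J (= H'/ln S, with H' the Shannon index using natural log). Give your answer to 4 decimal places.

0.7409

Total N = 7+14+97+13+11+15+13 = 170, so the proportions are 0.041176, 0.082353, 0.570588, 0.076471, 0.064706, 0.088235, 0.076471 (working shown to 6 dp, full precision carried).
H' = −Σ pᵢ ln pᵢ = −((-0.131348) + (-0.205614) + (-0.320150) + (-0.196594) + (-0.177158) + (-0.214213) + (-0.196594)) = 1.441672.
With S = 7 species, ln S = 1.945910, so J = 1.441672/1.945910 = 0.740873, i.e. 0.7409 to 4 decimal places.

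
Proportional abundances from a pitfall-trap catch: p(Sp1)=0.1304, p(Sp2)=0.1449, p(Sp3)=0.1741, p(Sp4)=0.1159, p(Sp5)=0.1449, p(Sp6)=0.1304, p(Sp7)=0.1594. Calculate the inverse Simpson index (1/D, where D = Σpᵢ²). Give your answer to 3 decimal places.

6.889

D = 0.1304² + 0.1449² + 0.1741² + 0.1159² + 0.1449² + 0.1304² + 0.1594² = 0.0170042 + 0.0209960 + 0.0303108 + 0.0134328 + 0.0209960 + 0.0170042 + 0.0254084 = 0.1451523 (working shown to 7 dp, full precision carried).
So 1/D = 6.88931, i.e. 6.889 to 3 decimal places.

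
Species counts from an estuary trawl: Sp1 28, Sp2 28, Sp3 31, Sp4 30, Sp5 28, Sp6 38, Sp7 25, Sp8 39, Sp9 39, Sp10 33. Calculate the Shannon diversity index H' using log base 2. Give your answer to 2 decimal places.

3.31

Total N = 28+28+31+30+28+38+25+39+39+33 = 319, so the proportions are 0.0878, 0.0878, 0.0972, 0.094, 0.0878, 0.1191, 0.0784, 0.1223, 0.1223, 0.1034 (working shown to 4 dp, full precision carried).
Each pᵢ log₂ pᵢ term: 0.0878×(-3.5101)=-0.3081, 0.0878×(-3.5101)=-0.3081, 0.0972×(-3.3632)=-0.3268, 0.094×(-3.4105)=-0.3207, 0.0878×(-3.5101)=-0.3081, 0.1191×(-3.0695)=-0.3656, 0.0784×(-3.6736)=-0.2879, 0.1223×(-3.0320)=-0.3707, 0.1223×(-3.0320)=-0.3707, 0.1034×(-3.2730)=-0.3386.
Sum = -3.3053, so H' = 3.31.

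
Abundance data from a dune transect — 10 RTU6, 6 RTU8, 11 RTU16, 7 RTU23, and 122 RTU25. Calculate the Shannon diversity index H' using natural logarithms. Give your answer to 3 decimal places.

0.820

Total N = 10+6+11+7+122 = 156, so the proportions are 0.0641, 0.03846, 0.07051, 0.04487, 0.78205 (working shown to 5 dp, full precision carried).
Each pᵢ ln pᵢ term: 0.0641×(-2.74727)=-0.17611, 0.03846×(-3.25810)=-0.12531, 0.07051×(-2.65196)=-0.18700, 0.04487×(-3.10395)=-0.13928, 0.78205×(-0.24583)=-0.19226.
Sum = -0.81995, so H' = 0.820.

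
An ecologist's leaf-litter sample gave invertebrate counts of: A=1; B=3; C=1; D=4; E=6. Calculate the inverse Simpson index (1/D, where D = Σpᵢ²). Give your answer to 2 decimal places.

Total N = 1+3+1+4+6 = 15, so the proportions are 0.066667, 0.2, 0.066667, 0.266667, 0.4 (working shown to 6 dp, full precision carried).
D = 0.066667² + 0.2² + 0.066667² + 0.266667² + 0.4² = 0.004444 + 0.040000 + 0.004444 + 0.071111 + 0.160000 = 0.280000.
So 1/D = 3.5714, i.e. 3.57 to 2 decimal places.

3.57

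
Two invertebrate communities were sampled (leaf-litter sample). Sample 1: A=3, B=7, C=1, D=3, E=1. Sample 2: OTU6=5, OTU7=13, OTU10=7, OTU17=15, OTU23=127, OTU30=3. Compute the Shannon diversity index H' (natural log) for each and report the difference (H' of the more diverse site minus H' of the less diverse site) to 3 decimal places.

0.426

Sample 1: N=15, proportions 0.2, 0.466667, 0.066667, 0.2, 0.066667, giving H' = 1.360514 (working shown to 6 dp, full precision carried).
Sample 2: N=170, proportions 0.029412, 0.076471, 0.041176, 0.088235, 0.747059, 0.017647, giving H' = 0.934968.
Difference = |1.360514 − 0.934968| = 0.425546, i.e. 0.426 to 3 decimal places.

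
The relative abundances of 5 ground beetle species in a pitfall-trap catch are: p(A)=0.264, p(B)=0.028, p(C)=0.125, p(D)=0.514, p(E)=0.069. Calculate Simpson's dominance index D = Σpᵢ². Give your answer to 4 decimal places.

0.3551

D = 0.264² + 0.028² + 0.125² + 0.514² + 0.069² = 0.069696 + 0.000784 + 0.015625 + 0.264196 + 0.004761 = 0.355062 (working shown to 6 dp, full precision carried).
To 4 decimal places, D = 0.3551.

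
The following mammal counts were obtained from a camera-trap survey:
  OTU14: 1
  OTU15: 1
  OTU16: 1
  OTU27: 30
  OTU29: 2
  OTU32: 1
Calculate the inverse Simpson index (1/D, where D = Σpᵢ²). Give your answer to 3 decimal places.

Total N = 1+1+1+30+2+1 = 36, so the proportions are 0.027778, 0.027778, 0.027778, 0.833333, 0.055556, 0.027778 (working shown to 6 dp, full precision carried).
D = 0.027778² + 0.027778² + 0.027778² + 0.833333² + 0.055556² + 0.027778² = 0.000772 + 0.000772 + 0.000772 + 0.694444 + 0.003086 + 0.000772 = 0.700617.
So 1/D = 1.42731, i.e. 1.427 to 3 decimal places.

1.427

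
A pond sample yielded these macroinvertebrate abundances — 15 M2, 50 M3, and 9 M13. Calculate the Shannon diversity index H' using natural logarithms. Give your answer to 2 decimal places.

Total N = 15+50+9 = 74, so the proportions are 0.2027, 0.6757, 0.1216 (working shown to 4 dp, full precision carried).
Each pᵢ ln pᵢ term: 0.2027×(-1.5960)=-0.3235, 0.6757×(-0.3920)=-0.2649, 0.1216×(-2.1068)=-0.2562.
Sum = -0.8446, so H' = 0.84.

0.84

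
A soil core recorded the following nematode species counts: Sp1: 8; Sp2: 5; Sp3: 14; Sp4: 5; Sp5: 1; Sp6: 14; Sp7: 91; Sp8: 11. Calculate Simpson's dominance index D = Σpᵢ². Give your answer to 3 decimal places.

0.401

Total N = 8+5+14+5+1+14+91+11 = 149, so the proportions are 0.05369, 0.03356, 0.09396, 0.03356, 0.00671, 0.09396, 0.61074, 0.07383 (working shown to 5 dp, full precision carried).
D = 0.05369² + 0.03356² + 0.09396² + 0.03356² + 0.00671² + 0.09396² + 0.61074² + 0.07383² = 0.00288 + 0.00113 + 0.00883 + 0.00113 + 0.00005 + 0.00883 + 0.37300 + 0.00545 = 0.40129.
To 3 decimal places, D = 0.401.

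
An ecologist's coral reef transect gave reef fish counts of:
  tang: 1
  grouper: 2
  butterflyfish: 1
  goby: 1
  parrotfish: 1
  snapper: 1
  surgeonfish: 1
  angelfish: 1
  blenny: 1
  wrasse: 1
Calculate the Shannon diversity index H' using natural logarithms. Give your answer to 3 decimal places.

Total N = 1+2+1+1+1+1+1+1+1+1 = 11, so the proportions are 0.09091, 0.18182, 0.09091, 0.09091, 0.09091, 0.09091, 0.09091, 0.09091, 0.09091, 0.09091 (working shown to 5 dp, full precision carried).
Each pᵢ ln pᵢ term: 0.09091×(-2.39790)=-0.21799, 0.18182×(-1.70475)=-0.30995, 0.09091×(-2.39790)=-0.21799, 0.09091×(-2.39790)=-0.21799, 0.09091×(-2.39790)=-0.21799, 0.09091×(-2.39790)=-0.21799, 0.09091×(-2.39790)=-0.21799, 0.09091×(-2.39790)=-0.21799, 0.09091×(-2.39790)=-0.21799, 0.09091×(-2.39790)=-0.21799.
Sum = -2.27187, so H' = 2.272.

2.272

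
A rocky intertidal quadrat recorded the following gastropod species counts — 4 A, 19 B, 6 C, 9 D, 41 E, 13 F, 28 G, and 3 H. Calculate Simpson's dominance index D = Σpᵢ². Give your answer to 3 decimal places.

Total N = 4+19+6+9+41+13+28+3 = 123, so the proportions are 0.03252, 0.15447, 0.04878, 0.07317, 0.33333, 0.10569, 0.22764, 0.02439 (working shown to 5 dp, full precision carried).
D = 0.03252² + 0.15447² + 0.04878² + 0.07317² + 0.33333² + 0.10569² + 0.22764² + 0.02439² = 0.00106 + 0.02386 + 0.00238 + 0.00535 + 0.11111 + 0.01117 + 0.05182 + 0.00059 = 0.20735.
To 3 decimal places, D = 0.207.

0.207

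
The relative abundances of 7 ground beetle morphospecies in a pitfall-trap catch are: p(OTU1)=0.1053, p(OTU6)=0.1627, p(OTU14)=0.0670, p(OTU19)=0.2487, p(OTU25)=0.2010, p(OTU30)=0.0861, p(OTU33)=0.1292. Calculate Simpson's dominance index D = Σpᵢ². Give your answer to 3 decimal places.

0.168

D = 0.1053² + 0.1627² + 0.067² + 0.2487² + 0.201² + 0.0861² + 0.1292² = 0.01109 + 0.02647 + 0.00449 + 0.06185 + 0.04040 + 0.00741 + 0.01669 = 0.16841 (working shown to 5 dp, full precision carried).
To 3 decimal places, D = 0.168.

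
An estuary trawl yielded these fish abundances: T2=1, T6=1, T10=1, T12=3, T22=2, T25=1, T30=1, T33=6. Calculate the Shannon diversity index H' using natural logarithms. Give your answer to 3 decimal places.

1.808

Total N = 1+1+1+3+2+1+1+6 = 16, so the proportions are 0.0625, 0.0625, 0.0625, 0.1875, 0.125, 0.0625, 0.0625, 0.375 (working shown to 5 dp, full precision carried).
Each pᵢ ln pᵢ term: 0.0625×(-2.77259)=-0.17329, 0.0625×(-2.77259)=-0.17329, 0.0625×(-2.77259)=-0.17329, 0.1875×(-1.67398)=-0.31387, 0.125×(-2.07944)=-0.25993, 0.0625×(-2.77259)=-0.17329, 0.0625×(-2.77259)=-0.17329, 0.375×(-0.98083)=-0.36781.
Sum = -1.80805, so H' = 1.808.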